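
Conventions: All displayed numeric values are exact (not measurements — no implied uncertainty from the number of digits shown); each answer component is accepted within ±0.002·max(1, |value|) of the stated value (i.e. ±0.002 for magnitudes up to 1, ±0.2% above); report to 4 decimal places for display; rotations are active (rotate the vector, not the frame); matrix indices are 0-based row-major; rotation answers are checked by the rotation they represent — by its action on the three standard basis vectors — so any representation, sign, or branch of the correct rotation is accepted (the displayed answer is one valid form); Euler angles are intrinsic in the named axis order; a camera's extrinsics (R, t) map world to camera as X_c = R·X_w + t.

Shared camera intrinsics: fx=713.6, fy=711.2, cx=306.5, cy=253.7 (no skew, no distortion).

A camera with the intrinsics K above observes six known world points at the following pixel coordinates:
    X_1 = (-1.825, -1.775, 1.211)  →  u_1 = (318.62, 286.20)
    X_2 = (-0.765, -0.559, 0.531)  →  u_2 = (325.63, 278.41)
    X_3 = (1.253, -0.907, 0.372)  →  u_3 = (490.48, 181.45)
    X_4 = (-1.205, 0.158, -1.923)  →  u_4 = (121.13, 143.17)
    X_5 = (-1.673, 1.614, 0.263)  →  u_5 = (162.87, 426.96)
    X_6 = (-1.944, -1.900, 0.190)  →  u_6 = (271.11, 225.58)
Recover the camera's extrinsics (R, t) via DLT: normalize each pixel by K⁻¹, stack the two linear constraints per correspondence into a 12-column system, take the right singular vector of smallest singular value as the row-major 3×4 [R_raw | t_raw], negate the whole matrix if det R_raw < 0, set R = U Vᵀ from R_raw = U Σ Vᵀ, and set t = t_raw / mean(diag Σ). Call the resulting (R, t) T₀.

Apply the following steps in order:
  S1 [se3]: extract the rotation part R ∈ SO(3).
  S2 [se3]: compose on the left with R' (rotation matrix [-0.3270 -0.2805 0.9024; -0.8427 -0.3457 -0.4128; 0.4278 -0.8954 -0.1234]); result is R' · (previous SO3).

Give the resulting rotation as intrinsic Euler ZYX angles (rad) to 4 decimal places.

source (pnp_recover): camera pose = R=[0.7653 -0.3138 0.5620; -0.3223 0.5689 0.7566; -0.5572 -0.7602 0.3342], t=(0.3202, -0.0600, 6.7615)
after S1 (rot_of_se3): [0.7653 -0.3138 0.5620; -0.3223 0.5689 0.7566; -0.5572 -0.7602 0.3342]
after S2 (compose_so3): [-0.6626 -0.7430 -0.0944; -0.3034 0.3816 -0.8731; 0.6847 -0.5499 -0.4783]

rotation (euler_zyx) = (-2.7122, -0.7542, -2.2867)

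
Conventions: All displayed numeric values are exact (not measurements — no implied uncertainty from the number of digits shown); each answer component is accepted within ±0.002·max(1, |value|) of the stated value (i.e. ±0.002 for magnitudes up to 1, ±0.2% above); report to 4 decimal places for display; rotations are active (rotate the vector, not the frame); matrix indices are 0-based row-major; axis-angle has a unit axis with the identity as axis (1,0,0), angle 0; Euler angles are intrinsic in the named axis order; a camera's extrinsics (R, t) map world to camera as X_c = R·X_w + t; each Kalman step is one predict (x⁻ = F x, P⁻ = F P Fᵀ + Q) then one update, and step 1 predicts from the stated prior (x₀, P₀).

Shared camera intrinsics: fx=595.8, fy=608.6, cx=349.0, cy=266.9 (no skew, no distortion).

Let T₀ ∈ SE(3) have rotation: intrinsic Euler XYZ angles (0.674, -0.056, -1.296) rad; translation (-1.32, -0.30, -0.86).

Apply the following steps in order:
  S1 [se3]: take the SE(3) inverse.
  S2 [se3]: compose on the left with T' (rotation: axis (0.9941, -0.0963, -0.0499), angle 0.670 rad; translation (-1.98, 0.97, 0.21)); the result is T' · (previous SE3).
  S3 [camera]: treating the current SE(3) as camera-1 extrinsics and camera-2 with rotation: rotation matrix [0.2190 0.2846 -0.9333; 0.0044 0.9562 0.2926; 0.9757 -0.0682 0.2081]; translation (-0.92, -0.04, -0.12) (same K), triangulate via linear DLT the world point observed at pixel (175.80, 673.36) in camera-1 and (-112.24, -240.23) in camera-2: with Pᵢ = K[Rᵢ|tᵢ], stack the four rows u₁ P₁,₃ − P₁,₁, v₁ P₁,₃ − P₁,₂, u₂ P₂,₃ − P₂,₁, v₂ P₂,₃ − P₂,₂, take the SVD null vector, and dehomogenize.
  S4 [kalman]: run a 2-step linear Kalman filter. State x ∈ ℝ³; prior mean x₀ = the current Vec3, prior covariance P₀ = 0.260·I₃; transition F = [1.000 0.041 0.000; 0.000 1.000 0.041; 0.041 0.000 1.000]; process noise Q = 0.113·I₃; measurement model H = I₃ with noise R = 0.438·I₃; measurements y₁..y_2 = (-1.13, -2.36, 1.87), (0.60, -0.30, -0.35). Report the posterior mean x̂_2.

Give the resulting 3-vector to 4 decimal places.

result = (0.4268, -1.2475, 0.5073)

after S1 (invert_se3): R=[0.2709 -0.7615 -0.5888; 0.9610 0.1784 0.2114; -0.0560 -0.6231 0.7801], t=(-0.3772, 1.5038, 0.4101)
after S2 (compose_se3): R=[0.2841 -0.7138 -0.6402; 0.7756 0.5636 -0.2842; 0.5636 -0.4158 0.7137], t=(-2.3697, 1.9185, 1.4430)
after S3 (triangulate): (1.7241, -1.6087, 0.3808)
after S4 (kf_track): (0.4268, -1.2475, 0.5073)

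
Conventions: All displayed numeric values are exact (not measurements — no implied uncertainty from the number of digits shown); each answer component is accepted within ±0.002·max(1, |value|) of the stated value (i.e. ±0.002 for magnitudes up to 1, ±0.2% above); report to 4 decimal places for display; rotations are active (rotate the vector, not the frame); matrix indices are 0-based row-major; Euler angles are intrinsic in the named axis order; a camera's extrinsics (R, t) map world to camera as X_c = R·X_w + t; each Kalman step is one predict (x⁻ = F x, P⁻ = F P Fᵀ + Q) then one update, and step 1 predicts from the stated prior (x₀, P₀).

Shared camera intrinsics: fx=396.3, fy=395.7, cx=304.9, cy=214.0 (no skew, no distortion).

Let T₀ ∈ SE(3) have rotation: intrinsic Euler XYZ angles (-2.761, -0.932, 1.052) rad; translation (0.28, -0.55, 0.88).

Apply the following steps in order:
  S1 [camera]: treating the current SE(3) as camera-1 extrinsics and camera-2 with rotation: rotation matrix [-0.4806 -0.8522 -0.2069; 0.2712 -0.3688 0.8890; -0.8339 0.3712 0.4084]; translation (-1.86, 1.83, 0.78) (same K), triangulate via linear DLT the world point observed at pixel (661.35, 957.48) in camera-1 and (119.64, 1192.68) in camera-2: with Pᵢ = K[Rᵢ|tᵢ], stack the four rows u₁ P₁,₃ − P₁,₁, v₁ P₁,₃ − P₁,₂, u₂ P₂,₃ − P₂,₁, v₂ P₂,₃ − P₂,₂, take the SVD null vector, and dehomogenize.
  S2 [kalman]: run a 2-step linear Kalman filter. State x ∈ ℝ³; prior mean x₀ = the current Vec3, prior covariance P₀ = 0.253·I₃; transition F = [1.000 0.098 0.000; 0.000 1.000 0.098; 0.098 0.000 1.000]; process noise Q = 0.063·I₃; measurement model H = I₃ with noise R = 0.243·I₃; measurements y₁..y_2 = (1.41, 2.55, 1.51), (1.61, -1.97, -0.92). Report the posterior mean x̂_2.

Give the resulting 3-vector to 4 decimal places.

result = (0.9632, -0.3436, 0.1752)

after S1 (triangulate): (-0.6777, -1.3436, 0.3987)
after S2 (kf_track): (0.9632, -0.3436, 0.1752)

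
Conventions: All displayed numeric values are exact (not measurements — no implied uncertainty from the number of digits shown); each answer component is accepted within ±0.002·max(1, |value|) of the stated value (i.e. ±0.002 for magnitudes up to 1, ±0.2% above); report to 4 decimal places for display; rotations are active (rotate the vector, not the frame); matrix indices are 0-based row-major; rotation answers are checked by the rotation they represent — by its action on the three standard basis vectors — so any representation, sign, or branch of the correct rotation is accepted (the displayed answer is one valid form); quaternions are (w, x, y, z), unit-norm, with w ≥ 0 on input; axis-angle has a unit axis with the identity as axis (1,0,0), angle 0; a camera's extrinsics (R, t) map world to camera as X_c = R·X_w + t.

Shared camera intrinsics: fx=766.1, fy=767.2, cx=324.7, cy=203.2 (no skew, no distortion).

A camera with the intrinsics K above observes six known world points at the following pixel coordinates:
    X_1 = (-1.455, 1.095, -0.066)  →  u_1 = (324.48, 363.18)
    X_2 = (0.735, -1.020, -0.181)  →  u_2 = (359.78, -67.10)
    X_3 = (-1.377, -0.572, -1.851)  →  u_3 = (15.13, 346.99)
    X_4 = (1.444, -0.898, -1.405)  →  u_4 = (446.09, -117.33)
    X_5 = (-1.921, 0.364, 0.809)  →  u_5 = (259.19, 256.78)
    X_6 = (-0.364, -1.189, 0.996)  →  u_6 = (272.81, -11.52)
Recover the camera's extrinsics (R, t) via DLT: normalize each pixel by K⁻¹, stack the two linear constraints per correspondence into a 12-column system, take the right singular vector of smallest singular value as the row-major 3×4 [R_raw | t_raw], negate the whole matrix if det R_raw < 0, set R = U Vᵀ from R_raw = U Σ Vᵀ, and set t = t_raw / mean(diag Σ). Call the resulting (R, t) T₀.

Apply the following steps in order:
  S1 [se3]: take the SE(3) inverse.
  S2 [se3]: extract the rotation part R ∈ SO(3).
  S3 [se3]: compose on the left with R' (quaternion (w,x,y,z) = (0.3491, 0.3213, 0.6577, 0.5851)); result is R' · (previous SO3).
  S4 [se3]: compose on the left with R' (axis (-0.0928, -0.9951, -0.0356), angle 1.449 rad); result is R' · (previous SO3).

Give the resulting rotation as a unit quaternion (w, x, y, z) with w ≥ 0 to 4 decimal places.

source (pnp_recover): camera pose = R=[0.7155 0.6377 0.2854; -0.4833 0.7467 -0.4569; -0.5045 0.1890 0.8425], t=(0.3600, -0.3801, 4.7300)
after S1 (invert_se3): R=[0.7155 -0.4833 -0.5045; 0.6377 0.7467 0.1890; 0.2854 -0.4569 0.8425], t=(1.9450, -0.8399, -4.2613)
after S2 (rot_of_se3): [0.7155 -0.4833 -0.5045; 0.6377 0.7467 0.1890; 0.2854 -0.4569 0.8425]
after S3 (compose_so3): [-0.1460 -0.1054 0.9837; 0.8197 -0.5696 0.0607; 0.5539 0.8152 0.1696]
after S4 (compose_so3): [-0.4688 -0.8827 -0.0330; 0.8742 -0.4690 0.1261; -0.1268 0.0302 0.9915]

rotation (quat) = (0.5132, -0.0467, 0.0457, 0.8558)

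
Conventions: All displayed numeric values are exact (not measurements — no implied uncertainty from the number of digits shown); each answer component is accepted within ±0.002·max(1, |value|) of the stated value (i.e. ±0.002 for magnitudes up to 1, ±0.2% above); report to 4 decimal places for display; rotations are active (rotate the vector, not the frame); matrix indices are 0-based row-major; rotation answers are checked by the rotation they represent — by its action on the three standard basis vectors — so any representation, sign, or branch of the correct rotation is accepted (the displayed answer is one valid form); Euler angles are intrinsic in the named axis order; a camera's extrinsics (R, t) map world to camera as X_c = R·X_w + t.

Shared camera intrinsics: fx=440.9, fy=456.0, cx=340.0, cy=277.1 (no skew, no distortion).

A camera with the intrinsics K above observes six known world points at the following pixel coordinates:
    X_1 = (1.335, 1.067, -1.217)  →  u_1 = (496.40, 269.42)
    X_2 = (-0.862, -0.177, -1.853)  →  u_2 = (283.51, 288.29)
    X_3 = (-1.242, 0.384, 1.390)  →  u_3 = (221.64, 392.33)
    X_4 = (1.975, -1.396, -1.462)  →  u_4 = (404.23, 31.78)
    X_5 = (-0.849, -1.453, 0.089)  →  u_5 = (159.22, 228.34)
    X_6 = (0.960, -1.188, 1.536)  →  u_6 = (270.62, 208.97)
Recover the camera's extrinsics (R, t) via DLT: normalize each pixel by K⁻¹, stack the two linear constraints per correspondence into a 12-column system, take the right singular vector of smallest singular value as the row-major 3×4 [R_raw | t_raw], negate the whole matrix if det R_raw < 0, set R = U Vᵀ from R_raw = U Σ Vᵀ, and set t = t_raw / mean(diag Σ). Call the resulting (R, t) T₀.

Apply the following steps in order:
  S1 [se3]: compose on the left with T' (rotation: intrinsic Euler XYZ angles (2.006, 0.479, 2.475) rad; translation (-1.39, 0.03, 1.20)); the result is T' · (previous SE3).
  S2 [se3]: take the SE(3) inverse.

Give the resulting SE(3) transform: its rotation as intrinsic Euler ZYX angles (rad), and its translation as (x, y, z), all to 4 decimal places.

source (pnp_recover): camera pose = R=[0.6864 0.6164 -0.3859; -0.5782 0.7844 0.2244; 0.4410 0.0691 0.8948], t=(-0.4001, 0.1300, 5.0602)
after S1 (compose_se3): R=[0.0418 -0.8285 0.5585; -0.8015 -0.3616 -0.4764; 0.5966 -0.4277 -0.6791], t=(1.1499, -3.7969, -0.9648)
after S2 (invert_se3): R=[0.0418 -0.8015 0.5966; -0.8285 -0.3616 -0.4277; 0.5585 -0.4764 -0.6791], t=(-2.5156, -0.8328, -3.1061)

rotation (euler_zyx) = (-1.5204, -0.5926, -2.5299), translation = (-2.5156, -0.8328, -3.1061)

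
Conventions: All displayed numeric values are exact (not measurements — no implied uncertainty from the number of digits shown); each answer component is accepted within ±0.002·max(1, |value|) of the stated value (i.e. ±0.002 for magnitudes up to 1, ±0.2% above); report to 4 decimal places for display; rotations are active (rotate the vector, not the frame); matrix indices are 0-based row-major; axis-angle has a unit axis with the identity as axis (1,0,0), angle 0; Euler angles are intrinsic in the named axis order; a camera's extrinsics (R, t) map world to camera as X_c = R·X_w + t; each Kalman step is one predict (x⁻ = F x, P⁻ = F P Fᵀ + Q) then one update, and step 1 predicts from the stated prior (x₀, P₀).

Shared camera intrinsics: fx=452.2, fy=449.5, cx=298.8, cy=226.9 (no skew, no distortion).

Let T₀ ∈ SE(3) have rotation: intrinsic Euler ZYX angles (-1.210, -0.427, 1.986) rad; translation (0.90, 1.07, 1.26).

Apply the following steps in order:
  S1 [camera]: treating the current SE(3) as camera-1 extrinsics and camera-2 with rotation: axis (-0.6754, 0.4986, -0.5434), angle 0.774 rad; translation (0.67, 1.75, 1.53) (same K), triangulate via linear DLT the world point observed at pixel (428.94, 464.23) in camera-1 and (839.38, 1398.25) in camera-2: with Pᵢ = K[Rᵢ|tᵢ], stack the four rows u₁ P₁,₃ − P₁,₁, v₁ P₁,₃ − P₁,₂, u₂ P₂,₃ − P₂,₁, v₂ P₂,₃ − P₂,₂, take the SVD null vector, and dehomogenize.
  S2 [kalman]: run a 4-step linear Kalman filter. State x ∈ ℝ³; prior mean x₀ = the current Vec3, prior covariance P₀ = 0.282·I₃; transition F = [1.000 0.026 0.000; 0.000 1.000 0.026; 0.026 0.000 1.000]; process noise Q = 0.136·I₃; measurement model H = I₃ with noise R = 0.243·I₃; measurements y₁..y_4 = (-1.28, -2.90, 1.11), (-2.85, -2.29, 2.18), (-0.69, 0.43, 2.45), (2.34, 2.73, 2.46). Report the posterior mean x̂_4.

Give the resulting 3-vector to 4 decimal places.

after S1 (triangulate): (0.2224, 0.8945, -0.1292)
after S2 (kf_track): (0.6140, 1.1438, 2.2366)

result = (0.6140, 1.1438, 2.2366)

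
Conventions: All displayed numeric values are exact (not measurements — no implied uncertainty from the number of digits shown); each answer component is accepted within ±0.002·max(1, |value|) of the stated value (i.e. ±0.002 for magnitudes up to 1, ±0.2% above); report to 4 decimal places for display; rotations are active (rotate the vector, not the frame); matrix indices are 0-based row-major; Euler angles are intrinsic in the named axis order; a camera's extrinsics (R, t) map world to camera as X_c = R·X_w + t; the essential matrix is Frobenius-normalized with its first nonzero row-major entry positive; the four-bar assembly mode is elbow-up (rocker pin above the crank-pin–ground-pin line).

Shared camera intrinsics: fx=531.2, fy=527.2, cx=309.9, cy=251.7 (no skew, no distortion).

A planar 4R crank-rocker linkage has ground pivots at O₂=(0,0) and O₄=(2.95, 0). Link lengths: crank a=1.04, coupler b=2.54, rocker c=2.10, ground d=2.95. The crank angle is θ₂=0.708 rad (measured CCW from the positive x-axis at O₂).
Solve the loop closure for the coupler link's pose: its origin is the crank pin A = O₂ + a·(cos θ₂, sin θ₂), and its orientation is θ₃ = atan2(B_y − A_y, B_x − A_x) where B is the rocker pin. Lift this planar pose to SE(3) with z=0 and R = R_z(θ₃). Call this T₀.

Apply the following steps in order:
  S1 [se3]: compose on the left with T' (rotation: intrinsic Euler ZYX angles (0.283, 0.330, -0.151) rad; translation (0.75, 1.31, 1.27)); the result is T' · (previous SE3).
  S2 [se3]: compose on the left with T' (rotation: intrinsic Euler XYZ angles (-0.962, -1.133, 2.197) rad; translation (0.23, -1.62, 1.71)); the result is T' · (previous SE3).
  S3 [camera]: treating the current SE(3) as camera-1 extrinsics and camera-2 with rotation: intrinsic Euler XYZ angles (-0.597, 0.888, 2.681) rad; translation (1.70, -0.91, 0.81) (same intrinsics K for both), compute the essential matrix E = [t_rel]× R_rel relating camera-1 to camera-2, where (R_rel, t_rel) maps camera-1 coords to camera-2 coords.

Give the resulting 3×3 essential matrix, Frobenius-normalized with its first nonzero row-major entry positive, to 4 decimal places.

matrix = [0.0111 -0.0611 0.5277; -0.6078 0.0158 0.2472; 0.3576 -0.0708 0.3925]

source (fourbar_fk): coupler pose = R=[0.8284 -0.5602 0.0000; 0.5602 0.8284 0.0000; 0.0000 0.0000 1.0000], t=(0.7901, 0.6763, 0.0000)
after S1 (compose_se3): R=[0.5716 -0.7763 0.2656; 0.7430 0.6271 0.2339; -0.3481 0.0636 0.9353], t=(1.2493, 2.1515, 0.9177)
after S2 (compose_se3): R=[-0.0819 -0.0802 -0.9934; -0.8014 -0.5872 0.1135; -0.5925 0.8054 -0.0161], t=(-1.6507, -3.2823, 0.8543)
after S3 (essential): [0.0111 -0.0611 0.5277; -0.6078 0.0158 0.2472; 0.3576 -0.0708 0.3925]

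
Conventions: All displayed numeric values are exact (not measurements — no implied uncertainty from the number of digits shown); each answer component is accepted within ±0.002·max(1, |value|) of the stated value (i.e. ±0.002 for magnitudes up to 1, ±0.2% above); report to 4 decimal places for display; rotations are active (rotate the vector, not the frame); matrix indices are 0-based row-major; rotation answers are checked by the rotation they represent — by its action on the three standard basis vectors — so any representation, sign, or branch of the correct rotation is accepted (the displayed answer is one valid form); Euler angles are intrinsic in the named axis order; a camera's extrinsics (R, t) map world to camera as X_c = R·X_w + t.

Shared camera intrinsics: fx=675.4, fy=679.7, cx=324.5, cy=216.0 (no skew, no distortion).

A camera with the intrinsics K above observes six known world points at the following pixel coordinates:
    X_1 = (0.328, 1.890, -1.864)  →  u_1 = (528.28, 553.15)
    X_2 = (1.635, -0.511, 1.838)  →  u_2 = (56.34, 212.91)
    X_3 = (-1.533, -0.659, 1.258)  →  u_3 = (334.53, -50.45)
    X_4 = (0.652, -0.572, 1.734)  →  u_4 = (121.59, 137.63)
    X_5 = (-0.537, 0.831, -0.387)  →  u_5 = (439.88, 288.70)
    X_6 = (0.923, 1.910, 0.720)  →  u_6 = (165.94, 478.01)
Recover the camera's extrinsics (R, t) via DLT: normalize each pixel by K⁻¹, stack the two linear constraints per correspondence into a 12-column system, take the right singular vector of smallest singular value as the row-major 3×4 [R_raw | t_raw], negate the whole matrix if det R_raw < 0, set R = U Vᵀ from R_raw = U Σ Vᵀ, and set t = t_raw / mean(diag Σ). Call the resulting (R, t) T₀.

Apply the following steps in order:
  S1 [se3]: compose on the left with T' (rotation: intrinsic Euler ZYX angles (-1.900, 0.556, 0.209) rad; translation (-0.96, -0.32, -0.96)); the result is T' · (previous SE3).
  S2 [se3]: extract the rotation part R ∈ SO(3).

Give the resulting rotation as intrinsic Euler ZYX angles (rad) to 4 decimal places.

source (pnp_recover): camera pose = R=[-0.6116 0.0207 -0.7909; 0.6244 0.6265 -0.4665; 0.4858 -0.7792 -0.3961], t=(0.1401, 0.1300, 5.3907)
after S1 (compose_se3): R=[0.5474 0.8351 -0.0543; 0.0247 0.0487 0.9985; 0.8365 -0.5479 0.0061], t=(-2.8410, -2.7594, 3.4680)
after S2 (rot_of_se3): [0.5474 0.8351 -0.0543; 0.0247 0.0487 0.9985; 0.8365 -0.5479 0.0061]

rotation (euler_zyx) = (0.0450, -0.9909, -1.5597)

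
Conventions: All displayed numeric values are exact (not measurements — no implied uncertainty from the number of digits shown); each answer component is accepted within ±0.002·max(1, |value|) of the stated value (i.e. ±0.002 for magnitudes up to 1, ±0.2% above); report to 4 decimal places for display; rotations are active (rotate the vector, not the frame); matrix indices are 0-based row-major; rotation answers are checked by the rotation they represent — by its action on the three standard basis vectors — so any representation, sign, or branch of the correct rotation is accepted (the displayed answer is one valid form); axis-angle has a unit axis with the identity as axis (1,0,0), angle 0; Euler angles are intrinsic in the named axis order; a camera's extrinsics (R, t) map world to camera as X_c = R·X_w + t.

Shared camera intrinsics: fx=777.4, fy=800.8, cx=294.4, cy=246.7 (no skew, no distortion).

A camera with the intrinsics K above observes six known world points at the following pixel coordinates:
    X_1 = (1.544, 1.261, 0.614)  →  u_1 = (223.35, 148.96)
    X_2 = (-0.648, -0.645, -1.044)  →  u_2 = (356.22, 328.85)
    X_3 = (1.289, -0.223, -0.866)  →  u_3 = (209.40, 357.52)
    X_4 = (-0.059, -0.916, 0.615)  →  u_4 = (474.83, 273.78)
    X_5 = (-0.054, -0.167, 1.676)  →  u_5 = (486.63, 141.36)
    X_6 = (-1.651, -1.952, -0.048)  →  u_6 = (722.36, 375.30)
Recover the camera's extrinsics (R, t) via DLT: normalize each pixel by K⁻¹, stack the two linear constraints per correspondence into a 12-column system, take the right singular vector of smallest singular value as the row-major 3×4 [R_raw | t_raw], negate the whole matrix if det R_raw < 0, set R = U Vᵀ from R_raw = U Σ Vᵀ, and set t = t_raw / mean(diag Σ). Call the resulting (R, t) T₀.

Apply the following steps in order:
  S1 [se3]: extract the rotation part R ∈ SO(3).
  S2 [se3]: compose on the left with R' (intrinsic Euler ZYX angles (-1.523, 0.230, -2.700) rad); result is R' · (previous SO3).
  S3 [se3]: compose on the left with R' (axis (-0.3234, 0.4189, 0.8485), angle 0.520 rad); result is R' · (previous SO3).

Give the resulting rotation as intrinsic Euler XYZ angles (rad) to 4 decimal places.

rotation (euler_xyz) = (2.6598, 0.8366, -2.3543)

source (pnp_recover): camera pose = R=[-0.4523 -0.5909 0.6680; 0.4143 -0.8025 -0.4294; 0.7898 0.0826 0.6078], t=(0.3700, -0.2500, 5.5596)
after S1 (rot_of_se3): [-0.4523 -0.5909 0.6680; 0.4143 -0.8025 -0.4294; 0.7898 0.0826 0.6078]
after S2 (compose_so3): [-0.0677 0.7354 0.6743; 0.6410 0.5500 -0.5354; -0.7646 0.3959 -0.5086]
after S3 (compose_so3): [-0.4729 0.4746 0.7424; 0.3850 0.8691 -0.3105; -0.7926 0.1390 -0.5937]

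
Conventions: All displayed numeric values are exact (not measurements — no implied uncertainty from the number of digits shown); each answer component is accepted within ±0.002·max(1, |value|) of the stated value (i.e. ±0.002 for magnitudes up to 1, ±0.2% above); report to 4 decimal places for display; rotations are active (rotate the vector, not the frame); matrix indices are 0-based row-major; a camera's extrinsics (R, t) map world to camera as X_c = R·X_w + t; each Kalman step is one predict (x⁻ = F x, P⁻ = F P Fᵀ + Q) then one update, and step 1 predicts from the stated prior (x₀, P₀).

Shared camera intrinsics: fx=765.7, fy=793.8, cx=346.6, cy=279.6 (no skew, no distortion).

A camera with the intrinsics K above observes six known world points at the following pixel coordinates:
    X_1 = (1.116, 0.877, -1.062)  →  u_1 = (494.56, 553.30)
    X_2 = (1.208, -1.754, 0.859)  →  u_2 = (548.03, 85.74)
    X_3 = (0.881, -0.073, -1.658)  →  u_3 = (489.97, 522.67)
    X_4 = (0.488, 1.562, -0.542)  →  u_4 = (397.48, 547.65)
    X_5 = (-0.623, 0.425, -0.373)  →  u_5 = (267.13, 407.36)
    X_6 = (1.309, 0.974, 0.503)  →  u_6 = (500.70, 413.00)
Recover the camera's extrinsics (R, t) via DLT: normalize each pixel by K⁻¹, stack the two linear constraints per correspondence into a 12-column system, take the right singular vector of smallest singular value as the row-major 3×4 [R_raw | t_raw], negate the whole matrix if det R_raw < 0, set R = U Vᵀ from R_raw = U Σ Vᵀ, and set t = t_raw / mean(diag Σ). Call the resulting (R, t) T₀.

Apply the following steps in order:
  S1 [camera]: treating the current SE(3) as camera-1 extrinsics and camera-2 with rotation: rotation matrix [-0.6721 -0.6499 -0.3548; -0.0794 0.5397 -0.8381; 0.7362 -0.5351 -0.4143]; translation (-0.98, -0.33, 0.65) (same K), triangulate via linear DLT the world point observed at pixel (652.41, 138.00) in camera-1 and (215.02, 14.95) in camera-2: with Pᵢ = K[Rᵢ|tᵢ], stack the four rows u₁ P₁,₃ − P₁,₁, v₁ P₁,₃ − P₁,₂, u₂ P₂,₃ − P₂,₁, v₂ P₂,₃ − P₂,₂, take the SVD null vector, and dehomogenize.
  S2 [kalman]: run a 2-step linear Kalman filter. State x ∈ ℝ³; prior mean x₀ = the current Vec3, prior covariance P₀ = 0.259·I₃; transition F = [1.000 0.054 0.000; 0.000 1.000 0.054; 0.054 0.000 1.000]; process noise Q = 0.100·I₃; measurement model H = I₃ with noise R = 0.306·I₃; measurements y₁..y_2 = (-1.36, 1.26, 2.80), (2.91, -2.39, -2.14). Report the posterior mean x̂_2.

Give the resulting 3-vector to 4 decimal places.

result = (1.2772, -1.2050, -0.2979)

source (pnp_recover): camera pose = R=[0.9940 -0.0684 0.0852; 0.1031 0.8446 -0.5254; -0.0360 0.5310 0.8466], t=(0.0800, 0.4401, 5.8517)
after S1 (triangulate): (1.5439, -1.9711, -0.5829)
after S2 (kf_track): (1.2772, -1.2050, -0.2979)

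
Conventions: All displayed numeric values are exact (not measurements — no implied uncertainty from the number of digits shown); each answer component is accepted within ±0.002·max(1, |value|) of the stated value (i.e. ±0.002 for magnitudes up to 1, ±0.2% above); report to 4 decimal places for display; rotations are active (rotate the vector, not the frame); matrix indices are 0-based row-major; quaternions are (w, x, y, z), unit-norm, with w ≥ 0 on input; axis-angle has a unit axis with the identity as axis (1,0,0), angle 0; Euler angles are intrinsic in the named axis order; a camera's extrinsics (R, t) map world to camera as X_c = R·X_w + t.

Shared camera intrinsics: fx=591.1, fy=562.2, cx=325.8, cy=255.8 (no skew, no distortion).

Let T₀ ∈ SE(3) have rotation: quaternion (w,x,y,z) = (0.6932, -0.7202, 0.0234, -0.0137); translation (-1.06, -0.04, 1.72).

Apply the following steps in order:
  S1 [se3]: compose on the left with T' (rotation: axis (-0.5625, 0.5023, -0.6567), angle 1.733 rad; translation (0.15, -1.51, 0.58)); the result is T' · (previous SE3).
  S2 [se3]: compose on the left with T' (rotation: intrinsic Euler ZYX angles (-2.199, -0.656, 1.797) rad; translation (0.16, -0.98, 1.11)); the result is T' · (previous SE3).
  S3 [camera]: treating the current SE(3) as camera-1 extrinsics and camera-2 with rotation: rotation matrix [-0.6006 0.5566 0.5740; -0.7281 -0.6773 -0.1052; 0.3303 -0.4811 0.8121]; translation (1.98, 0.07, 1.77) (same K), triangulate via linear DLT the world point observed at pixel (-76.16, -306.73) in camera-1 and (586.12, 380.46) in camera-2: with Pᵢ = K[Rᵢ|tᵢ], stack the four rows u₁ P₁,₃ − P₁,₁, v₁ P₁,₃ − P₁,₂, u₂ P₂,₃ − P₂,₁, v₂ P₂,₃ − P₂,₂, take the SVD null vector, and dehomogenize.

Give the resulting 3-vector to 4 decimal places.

after S1 (compose_se3): R=[0.1771 -0.9391 0.2944; -0.9840 -0.1625 0.0737; -0.0214 -0.3027 -0.9528], t=(1.5094, -0.1846, 1.2720)
after S2 (compose_se3): R=[-0.2290 0.6731 0.7032; -0.7264 0.3627 -0.5838; -0.6480 -0.6445 0.4058], t=(-1.6792, -1.4731, 1.6620)
after S3 (triangulate): (0.3137, -1.5828, 1.1548)

result = (0.3137, -1.5828, 1.1548)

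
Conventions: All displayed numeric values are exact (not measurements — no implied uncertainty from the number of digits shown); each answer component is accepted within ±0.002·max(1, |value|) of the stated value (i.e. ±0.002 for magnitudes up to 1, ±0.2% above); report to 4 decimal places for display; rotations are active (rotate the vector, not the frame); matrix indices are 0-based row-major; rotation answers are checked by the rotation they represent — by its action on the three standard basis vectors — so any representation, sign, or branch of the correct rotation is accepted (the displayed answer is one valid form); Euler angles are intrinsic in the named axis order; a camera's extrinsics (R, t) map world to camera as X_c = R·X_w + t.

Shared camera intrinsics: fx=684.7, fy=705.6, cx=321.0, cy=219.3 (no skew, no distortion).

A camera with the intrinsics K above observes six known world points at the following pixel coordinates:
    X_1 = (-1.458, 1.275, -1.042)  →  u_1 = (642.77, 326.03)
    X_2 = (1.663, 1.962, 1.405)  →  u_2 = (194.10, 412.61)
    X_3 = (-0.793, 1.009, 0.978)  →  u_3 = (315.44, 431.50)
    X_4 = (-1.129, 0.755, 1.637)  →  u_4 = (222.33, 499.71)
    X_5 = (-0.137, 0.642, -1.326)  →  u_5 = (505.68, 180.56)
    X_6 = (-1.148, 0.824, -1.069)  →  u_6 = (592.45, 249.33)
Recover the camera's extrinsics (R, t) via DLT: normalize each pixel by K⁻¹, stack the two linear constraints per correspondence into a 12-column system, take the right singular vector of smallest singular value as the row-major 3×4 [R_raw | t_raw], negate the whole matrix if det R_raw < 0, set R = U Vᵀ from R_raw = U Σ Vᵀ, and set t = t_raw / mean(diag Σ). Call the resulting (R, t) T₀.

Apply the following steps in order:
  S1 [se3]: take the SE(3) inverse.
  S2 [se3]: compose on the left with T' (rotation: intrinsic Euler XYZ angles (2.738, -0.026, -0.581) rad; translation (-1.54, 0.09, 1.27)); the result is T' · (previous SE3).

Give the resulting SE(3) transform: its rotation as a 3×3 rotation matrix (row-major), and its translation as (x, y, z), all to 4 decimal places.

rotation (matrix) = ((-0.1788, 0.2942, 0.9389), (-0.1698, -0.9492, 0.2650), (0.9691, -0.1120, 0.2196)), translation = (-5.8967, -1.3908, 0.1448)

source (pnp_recover): camera pose = R=[-0.4619 0.3388 -0.8197; -0.1988 0.8611 0.4680; 0.8644 0.3791 -0.3304], t=(0.0601, -0.2500, 4.7300)
after S1 (invert_se3): R=[-0.4619 -0.1988 0.8644; 0.3388 0.8611 0.3791; -0.8197 0.4680 -0.3304], t=(-4.1103, -1.5984, 1.7291)
after S2 (compose_se3): R=[-0.1788 0.2942 0.9389; -0.1698 -0.9492 0.2650; 0.9691 -0.1120 0.2196], t=(-5.8967, -1.3908, 0.1448)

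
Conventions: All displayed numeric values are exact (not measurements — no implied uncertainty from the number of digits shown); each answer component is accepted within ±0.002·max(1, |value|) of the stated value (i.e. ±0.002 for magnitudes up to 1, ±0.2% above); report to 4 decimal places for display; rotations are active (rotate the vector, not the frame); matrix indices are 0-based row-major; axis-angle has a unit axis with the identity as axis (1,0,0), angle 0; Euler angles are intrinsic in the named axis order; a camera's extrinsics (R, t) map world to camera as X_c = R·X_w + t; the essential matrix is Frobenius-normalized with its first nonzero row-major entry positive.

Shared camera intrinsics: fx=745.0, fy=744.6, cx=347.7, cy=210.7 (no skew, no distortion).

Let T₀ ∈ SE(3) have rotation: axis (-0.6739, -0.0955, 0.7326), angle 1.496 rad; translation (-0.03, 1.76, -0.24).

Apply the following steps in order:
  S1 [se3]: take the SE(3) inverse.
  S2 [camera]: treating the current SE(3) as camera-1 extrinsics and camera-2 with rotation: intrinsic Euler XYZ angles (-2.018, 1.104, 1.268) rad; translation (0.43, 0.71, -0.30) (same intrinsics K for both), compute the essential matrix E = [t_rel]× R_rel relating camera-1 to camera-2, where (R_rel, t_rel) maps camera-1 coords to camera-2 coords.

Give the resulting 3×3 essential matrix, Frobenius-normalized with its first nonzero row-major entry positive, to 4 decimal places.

matrix = [0.4218 -0.4020 -0.3635; -0.1144 -0.4278 0.0880; -0.3183 -0.3941 0.2607]

after S1 (invert_se3): R=[0.4950 0.7901 -0.3616; -0.6710 0.0832 -0.7368; -0.5520 0.6073 0.5714], t=(-1.4625, -0.3434, -0.9483)
after S2 (essential): [0.4218 -0.4020 -0.3635; -0.1144 -0.4278 0.0880; -0.3183 -0.3941 0.2607]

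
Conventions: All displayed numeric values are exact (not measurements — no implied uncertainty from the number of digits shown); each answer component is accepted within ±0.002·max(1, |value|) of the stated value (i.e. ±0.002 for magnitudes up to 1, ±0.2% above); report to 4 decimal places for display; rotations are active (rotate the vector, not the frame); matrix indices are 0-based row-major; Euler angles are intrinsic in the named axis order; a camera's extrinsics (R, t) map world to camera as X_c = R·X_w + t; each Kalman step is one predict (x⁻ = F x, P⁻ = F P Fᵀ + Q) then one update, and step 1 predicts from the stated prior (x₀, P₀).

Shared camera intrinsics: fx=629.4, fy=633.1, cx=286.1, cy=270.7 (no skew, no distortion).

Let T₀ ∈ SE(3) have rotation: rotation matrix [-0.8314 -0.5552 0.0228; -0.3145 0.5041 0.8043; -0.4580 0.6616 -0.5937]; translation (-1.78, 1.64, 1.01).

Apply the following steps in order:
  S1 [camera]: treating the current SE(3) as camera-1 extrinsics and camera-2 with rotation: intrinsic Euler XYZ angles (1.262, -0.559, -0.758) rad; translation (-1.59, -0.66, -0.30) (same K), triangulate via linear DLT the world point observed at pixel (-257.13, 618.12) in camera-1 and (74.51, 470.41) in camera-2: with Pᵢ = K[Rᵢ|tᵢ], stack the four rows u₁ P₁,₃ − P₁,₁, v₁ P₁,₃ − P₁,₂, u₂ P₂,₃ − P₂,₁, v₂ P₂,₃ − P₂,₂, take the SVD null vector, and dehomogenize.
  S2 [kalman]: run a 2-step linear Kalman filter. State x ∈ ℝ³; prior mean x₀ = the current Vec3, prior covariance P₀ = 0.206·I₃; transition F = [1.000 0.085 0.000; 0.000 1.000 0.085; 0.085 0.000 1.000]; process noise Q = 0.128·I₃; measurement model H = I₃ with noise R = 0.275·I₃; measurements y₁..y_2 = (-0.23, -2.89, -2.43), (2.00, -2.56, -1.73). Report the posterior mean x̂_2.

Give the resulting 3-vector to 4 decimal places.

after S1 (triangulate): (-0.2566, 1.5085, -1.1633)
after S2 (kf_track): (0.8243, -1.8145, -1.8237)

result = (0.8243, -1.8145, -1.8237)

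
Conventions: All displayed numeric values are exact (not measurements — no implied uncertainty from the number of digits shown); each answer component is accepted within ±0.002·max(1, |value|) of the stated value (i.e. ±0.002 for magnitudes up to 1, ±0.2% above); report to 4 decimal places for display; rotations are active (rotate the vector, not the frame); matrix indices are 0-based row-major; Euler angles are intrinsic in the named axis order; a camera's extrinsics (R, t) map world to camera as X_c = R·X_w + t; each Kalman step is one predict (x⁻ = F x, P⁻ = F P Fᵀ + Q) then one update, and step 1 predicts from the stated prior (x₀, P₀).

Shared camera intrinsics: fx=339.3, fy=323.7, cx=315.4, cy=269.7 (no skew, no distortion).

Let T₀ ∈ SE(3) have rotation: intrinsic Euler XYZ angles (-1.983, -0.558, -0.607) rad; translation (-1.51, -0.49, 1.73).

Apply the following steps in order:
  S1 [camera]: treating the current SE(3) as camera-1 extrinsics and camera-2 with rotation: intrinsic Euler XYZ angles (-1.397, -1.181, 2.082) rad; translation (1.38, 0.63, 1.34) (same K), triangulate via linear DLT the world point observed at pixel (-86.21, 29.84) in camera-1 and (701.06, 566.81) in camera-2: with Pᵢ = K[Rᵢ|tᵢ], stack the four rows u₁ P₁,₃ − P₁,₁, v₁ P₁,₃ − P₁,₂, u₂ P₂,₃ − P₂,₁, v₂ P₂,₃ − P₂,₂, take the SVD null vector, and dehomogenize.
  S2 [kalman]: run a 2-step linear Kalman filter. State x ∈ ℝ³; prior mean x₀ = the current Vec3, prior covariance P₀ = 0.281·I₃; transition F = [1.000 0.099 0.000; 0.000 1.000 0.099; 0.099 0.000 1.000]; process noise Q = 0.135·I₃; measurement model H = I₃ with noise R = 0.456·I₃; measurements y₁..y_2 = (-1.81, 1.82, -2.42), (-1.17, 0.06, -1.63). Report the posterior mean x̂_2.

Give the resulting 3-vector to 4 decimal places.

result = (-1.5196, -0.0167, -1.6394)

after S1 (triangulate): (-1.7038, -1.4642, -0.5866)
after S2 (kf_track): (-1.5196, -0.0167, -1.6394)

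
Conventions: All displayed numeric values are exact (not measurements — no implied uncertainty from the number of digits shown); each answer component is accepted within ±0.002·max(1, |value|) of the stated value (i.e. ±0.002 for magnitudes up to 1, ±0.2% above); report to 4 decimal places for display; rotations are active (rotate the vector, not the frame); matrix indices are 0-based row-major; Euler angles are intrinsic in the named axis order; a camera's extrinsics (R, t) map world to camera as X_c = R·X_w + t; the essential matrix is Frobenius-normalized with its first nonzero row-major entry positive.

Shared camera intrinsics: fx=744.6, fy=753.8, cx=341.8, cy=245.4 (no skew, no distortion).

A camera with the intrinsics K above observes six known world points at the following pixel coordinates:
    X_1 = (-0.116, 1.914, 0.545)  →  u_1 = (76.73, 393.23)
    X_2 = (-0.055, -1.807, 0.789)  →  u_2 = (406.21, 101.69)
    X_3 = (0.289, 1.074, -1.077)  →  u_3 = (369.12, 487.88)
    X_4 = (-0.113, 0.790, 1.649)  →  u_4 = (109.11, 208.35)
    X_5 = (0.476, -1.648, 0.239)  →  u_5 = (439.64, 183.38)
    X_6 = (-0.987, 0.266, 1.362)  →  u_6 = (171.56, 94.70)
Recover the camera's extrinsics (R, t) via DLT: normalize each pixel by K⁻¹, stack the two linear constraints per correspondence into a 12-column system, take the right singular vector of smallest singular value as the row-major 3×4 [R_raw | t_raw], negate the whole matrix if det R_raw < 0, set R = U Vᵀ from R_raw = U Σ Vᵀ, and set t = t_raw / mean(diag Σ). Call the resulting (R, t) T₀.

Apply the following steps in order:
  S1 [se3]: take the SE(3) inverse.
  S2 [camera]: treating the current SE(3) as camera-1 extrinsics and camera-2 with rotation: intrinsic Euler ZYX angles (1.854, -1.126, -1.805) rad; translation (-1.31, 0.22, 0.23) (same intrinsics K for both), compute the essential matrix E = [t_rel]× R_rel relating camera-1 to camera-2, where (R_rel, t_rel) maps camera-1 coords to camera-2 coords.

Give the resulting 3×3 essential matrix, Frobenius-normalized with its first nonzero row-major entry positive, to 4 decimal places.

matrix = [0.0204 0.0106 -0.0288; -0.2409 -0.5550 -0.3660; -0.3883 -0.1979 0.5556]

source (pnp_recover): camera pose = R=[-0.0265 -0.6369 -0.7705; 0.6748 0.5573 -0.4838; 0.7376 -0.5327 0.4150], t=(0.0300, 0.1600, 5.3896)
after S1 (invert_se3): R=[-0.0265 0.6748 0.7376; -0.6369 0.5573 -0.5327; -0.7705 -0.4838 0.4150], t=(-4.0823, 2.8009, -2.1362)
after S2 (essential): [0.0204 0.0106 -0.0288; -0.2409 -0.5550 -0.3660; -0.3883 -0.1979 0.5556]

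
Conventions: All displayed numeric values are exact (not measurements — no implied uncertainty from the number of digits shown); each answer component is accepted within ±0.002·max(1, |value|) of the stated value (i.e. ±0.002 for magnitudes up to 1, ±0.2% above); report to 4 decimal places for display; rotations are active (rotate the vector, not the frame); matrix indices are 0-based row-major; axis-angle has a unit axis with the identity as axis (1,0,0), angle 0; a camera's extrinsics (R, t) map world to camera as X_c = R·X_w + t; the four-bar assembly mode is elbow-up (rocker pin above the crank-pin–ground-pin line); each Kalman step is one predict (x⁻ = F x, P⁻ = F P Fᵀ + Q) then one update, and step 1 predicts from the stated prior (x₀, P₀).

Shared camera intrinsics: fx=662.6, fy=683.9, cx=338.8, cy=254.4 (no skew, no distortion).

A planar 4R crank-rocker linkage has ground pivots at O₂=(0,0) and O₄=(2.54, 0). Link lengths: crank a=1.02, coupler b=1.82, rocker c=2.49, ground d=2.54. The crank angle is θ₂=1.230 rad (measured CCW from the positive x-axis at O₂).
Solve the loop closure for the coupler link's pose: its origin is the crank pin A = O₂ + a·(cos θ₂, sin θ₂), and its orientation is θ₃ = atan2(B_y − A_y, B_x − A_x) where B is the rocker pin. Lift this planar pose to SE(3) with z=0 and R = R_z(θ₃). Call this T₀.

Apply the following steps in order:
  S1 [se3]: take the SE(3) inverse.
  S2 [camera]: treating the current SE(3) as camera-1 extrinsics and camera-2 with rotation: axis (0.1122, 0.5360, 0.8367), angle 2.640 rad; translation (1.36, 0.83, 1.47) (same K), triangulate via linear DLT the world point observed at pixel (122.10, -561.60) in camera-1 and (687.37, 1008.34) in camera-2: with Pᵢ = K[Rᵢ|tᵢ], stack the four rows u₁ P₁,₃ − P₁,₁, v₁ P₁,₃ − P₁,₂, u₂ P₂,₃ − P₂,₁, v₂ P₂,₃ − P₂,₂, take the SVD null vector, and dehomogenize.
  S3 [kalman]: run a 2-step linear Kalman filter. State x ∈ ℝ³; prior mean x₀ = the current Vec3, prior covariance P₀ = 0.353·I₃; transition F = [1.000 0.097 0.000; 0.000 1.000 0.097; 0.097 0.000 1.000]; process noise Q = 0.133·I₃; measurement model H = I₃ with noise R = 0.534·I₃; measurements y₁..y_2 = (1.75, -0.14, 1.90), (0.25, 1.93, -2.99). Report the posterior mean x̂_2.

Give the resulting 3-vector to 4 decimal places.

result = (0.8173, 0.7895, -0.3467)

source (fourbar_fk): coupler pose = R=[0.6796 -0.7336 0.0000; 0.7336 0.6796 0.0000; 0.0000 0.0000 1.0000], t=(0.3409, 0.9613, 0.0000)
after S1 (invert_se3): R=[0.6796 0.7336 0.0000; -0.7336 0.6796 -0.0000; 0.0000 0.0000 1.0000], t=(-0.9369, -0.4032, 0.0000)
after S2 (triangulate): (0.9206, 0.0287, 0.8876)
after S3 (kf_track): (0.8173, 0.7895, -0.3467)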